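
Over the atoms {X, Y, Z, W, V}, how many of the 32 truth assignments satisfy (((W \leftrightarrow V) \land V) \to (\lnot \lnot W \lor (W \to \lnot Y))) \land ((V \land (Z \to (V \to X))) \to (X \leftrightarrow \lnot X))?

Initial set: {((((W \leftrightarrow V) \land V) \to (\lnot \lnot W \lor (W \to \lnot Y))) \land ((V \land (Z \to (V \to X))) \to (X \leftrightarrow \lnot X)))}.
((((W \leftrightarrow V) \land V) \to (\lnot \lnot W \lor (W \to \lnot Y))) \land ((V \land (Z \to (V \to X))) \to (X \leftrightarrow \lnot X))): α-rule — add (((W \leftrightarrow V) \land V) \to (\lnot \lnot W \lor (W \to \lnot Y))), ((V \land (Z \to (V \to X))) \to (X \leftrightarrow \lnot X)).
(((W \leftrightarrow V) \land V) \to (\lnot \lnot W \lor (W \to \lnot Y))): β-rule — branch into \lnot ((W \leftrightarrow V) \land V)  //  (\lnot \lnot W \lor (W \to \lnot Y)).
  branch 1 (add \lnot ((W \leftrightarrow V) \land V)):
    ((V \land (Z \to (V \to X))) \to (X \leftrightarrow \lnot X)): β-rule — branch into \lnot (V \land (Z \to (V \to X)))  //  (X \leftrightarrow \lnot X).
      branch 1.1 (add \lnot (V \land (Z \to (V \to X)))):
        \lnot ((W \leftrightarrow V) \land V): β-rule — branch into \lnot (W \leftrightarrow V)  //  \lnot V.
          branch 1.1.1 (add \lnot (W \leftrightarrow V)):
            \lnot (V \land (Z \to (V \to X))): β-rule — branch into \lnot V  //  \lnot (Z \to (V \to X)).
              branch 1.1.1.1 (add \lnot V):
                \lnot (W \leftrightarrow V): β-rule — branch into W, \lnot V  //  \lnot W, V.
                  branch 1.1.1.1.1 (add W, \lnot V):
                    ○ open, literals {V=F, W=T}.
                  branch 1.1.1.1.2 (add \lnot W, V):
                    × closes — contains both V and \lnot V.
              branch 1.1.1.2 (add \lnot (Z \to (V \to X))):
                \lnot (Z \to (V \to X)): α-rule — add Z, \lnot (V \to X).
                \lnot (V \to X): α-rule — add V, \lnot X.
                \lnot (W \leftrightarrow V): β-rule — branch into W, \lnot V  //  \lnot W, V.
                  branch 1.1.1.2.1 (add W, \lnot V):
                    × closes — contains both V and \lnot V.
                  branch 1.1.1.2.2 (add \lnot W, V):
                    ○ open, literals {V=T, W=F, X=F, Z=T}.
          branch 1.1.2 (add \lnot V):
            \lnot (V \land (Z \to (V \to X))): β-rule — branch into \lnot V  //  \lnot (Z \to (V \to X)).
              branch 1.1.2.1 (add \lnot V):
                ○ open, literals {V=F}.
              branch 1.1.2.2 (add \lnot (Z \to (V \to X))):
                \lnot (Z \to (V \to X)): α-rule — add Z, \lnot (V \to X).
                \lnot (V \to X): α-rule — add V, \lnot X.
                × closes — contains both V and \lnot V.
      branch 1.2 (add (X \leftrightarrow \lnot X)):
        \lnot ((W \leftrightarrow V) \land V): β-rule — branch into \lnot (W \leftrightarrow V)  //  \lnot V.
          branch 1.2.1 (add \lnot (W \leftrightarrow V)):
            (X \leftrightarrow \lnot X): β-rule — branch into X, \lnot X  //  \lnot X, \lnot \lnot X.
              branch 1.2.1.1 (add X, \lnot X):
                × closes — contains both X and \lnot X.
              branch 1.2.1.2 (add \lnot X, \lnot \lnot X):
                × closes — contains both X and \lnot X.
          branch 1.2.2 (add \lnot V):
            (X \leftrightarrow \lnot X): β-rule — branch into X, \lnot X  //  \lnot X, \lnot \lnot X.
              branch 1.2.2.1 (add X, \lnot X):
                × closes — contains both X and \lnot X.
              branch 1.2.2.2 (add \lnot X, \lnot \lnot X):
                × closes — contains both X and \lnot X.
  branch 2 (add (\lnot \lnot W \lor (W \to \lnot Y))):
    ((V \land (Z \to (V \to X))) \to (X \leftrightarrow \lnot X)): β-rule — branch into \lnot (V \land (Z \to (V \to X)))  //  (X \leftrightarrow \lnot X).
      branch 2.1 (add \lnot (V \land (Z \to (V \to X)))):
        (\lnot \lnot W \lor (W \to \lnot Y)): β-rule — branch into \lnot \lnot W  //  (W \to \lnot Y).
          branch 2.1.1 (add \lnot \lnot W):
            \lnot \lnot W: drop double negation, giving W.
            \lnot (V \land (Z \to (V \to X))): β-rule — branch into \lnot V  //  \lnot (Z \to (V \to X)).
              branch 2.1.1.1 (add \lnot V):
                ○ open, literals {V=F, W=T}.
              branch 2.1.1.2 (add \lnot (Z \to (V \to X))):
                \lnot (Z \to (V \to X)): α-rule — add Z, \lnot (V \to X).
                \lnot (V \to X): α-rule — add V, \lnot X.
                ○ open, literals {V=T, W=T, X=F, Z=T}.
          branch 2.1.2 (add (W \to \lnot Y)):
            \lnot (V \land (Z \to (V \to X))): β-rule — branch into \lnot V  //  \lnot (Z \to (V \to X)).
              branch 2.1.2.1 (add \lnot V):
                (W \to \lnot Y): β-rule — branch into \lnot W  //  \lnot Y.
                  branch 2.1.2.1.1 (add \lnot W):
                    ○ open, literals {V=F, W=F}.
                  branch 2.1.2.1.2 (add \lnot Y):
                    ○ open, literals {V=F, Y=F}.
              branch 2.1.2.2 (add \lnot (Z \to (V \to X))):
                \lnot (Z \to (V \to X)): α-rule — add Z, \lnot (V \to X).
                \lnot (V \to X): α-rule — add V, \lnot X.
                (W \to \lnot Y): β-rule — branch into \lnot W  //  \lnot Y.
                  branch 2.1.2.2.1 (add \lnot W):
                    ○ open, literals {V=T, W=F, X=F, Z=T}.
                  branch 2.1.2.2.2 (add \lnot Y):
                    ○ open, literals {V=T, X=F, Y=F, Z=T}.
      branch 2.2 (add (X \leftrightarrow \lnot X)):
        (\lnot \lnot W \lor (W \to \lnot Y)): β-rule — branch into \lnot \lnot W  //  (W \to \lnot Y).
          branch 2.2.1 (add \lnot \lnot W):
            \lnot \lnot W: drop double negation, giving W.
            (X \leftrightarrow \lnot X): β-rule — branch into X, \lnot X  //  \lnot X, \lnot \lnot X.
              branch 2.2.1.1 (add X, \lnot X):
                × closes — contains both X and \lnot X.
              branch 2.2.1.2 (add \lnot X, \lnot \lnot X):
                × closes — contains both X and \lnot X.
          branch 2.2.2 (add (W \to \lnot Y)):
            (X \leftrightarrow \lnot X): β-rule — branch into X, \lnot X  //  \lnot X, \lnot \lnot X.
              branch 2.2.2.1 (add X, \lnot X):
                × closes — contains both X and \lnot X.
              branch 2.2.2.2 (add \lnot X, \lnot \lnot X):
                × closes — contains both X and \lnot X.
11 branches closed, 9 open.
Each open branch fixes some atoms; the unmentioned ones are free. Counting distinct full assignments: branch {V=F, W=T} (X, Y, Z) contributes 8 new; branch {V=T, W=F, X=F, Z=T} (Y) contributes 2 new; branch {V=F} (X, Y, Z, W) contributes 8 new; branch {V=F, W=T} (X, Y, Z) contributes 0 new; branch {V=T, W=T, X=F, Z=T} (Y) contributes 2 new; branch {V=F, W=F} (X, Y, Z) contributes 0 new; branch {V=F, Y=F} (X, Z, W) contributes 0 new; branch {V=T, W=F, X=F, Z=T} (Y) contributes 0 new; branch {V=T, X=F, Y=F, Z=T} (W) contributes 0 new. Total: 20.

20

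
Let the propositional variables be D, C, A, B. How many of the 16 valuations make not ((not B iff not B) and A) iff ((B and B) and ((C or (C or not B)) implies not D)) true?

Initial set: {(not ((not B iff not B) and A) iff ((B and B) and ((C or (C or not B)) implies not D)))}.
(not ((not B iff not B) and A) iff ((B and B) and ((C or (C or not B)) implies not D))): β-rule — branch into not ((not B iff not B) and A), ((B and B) and ((C or (C or not B)) implies not D))  //  not not ((not B iff not B) and A), not ((B and B) and ((C or (C or not B)) implies not D)).
  branch 1 (add not ((not B iff not B) and A), ((B and B) and ((C or (C or not B)) implies not D))):
    ((B and B) and ((C or (C or not B)) implies not D)): α-rule — add (B and B), ((C or (C or not B)) implies not D).
    (B and B): α-rule — add B, B.
    not ((not B iff not B) and A): β-rule — branch into not (not B iff not B)  //  not A.
      branch 1.1 (add not (not B iff not B)):
        ((C or (C or not B)) implies not D): β-rule — branch into not (C or (C or not B))  //  not D.
          branch 1.1.1 (add not (C or (C or not B))):
            not (C or (C or not B)): α-rule — add not C, not (C or not B).
            not (C or not B): α-rule — add not C, not not B.
            not (not B iff not B): β-rule — branch into not B, not not B  //  not not B, not B.
              branch 1.1.1.1 (add not B, not not B):
                × closes — contains both B and not B.
              branch 1.1.1.2 (add not not B, not B):
                × closes — contains both B and not B.
          branch 1.1.2 (add not D):
            not (not B iff not B): β-rule — branch into not B, not not B  //  not not B, not B.
              branch 1.1.2.1 (add not B, not not B):
                × closes — contains both B and not B.
              branch 1.1.2.2 (add not not B, not B):
                × closes — contains both B and not B.
      branch 1.2 (add not A):
        ((C or (C or not B)) implies not D): β-rule — branch into not (C or (C or not B))  //  not D.
          branch 1.2.1 (add not (C or (C or not B))):
            not (C or (C or not B)): α-rule — add not C, not (C or not B).
            not (C or not B): α-rule — add not C, not not B.
            ○ open, literals {A=false, B=true, C=false}.
          branch 1.2.2 (add not D):
            ○ open, literals {A=false, B=true, D=false}.
  branch 2 (add not not ((not B iff not B) and A), not ((B and B) and ((C or (C or not B)) implies not D))):
    not not ((not B iff not B) and A): α-rule — add (not B iff not B), A.
    not ((B and B) and ((C or (C or not B)) implies not D)): β-rule — branch into not (B and B)  //  not ((C or (C or not B)) implies not D).
      branch 2.1 (add not (B and B)):
        (not B iff not B): β-rule — branch into not B, not B  //  not not B, not not B.
          branch 2.1.1 (add not B, not B):
            not (B and B): β-rule — branch into not B  //  not B.
              branch 2.1.1.1 (add not B):
                ○ open, literals {A=true, B=false}.
              branch 2.1.1.2 (add not B):
                ○ open, literals {A=true, B=false}.
          branch 2.1.2 (add not not B, not not B):
            not (B and B): β-rule — branch into not B  //  not B.
              branch 2.1.2.1 (add not B):
                × closes — contains both B and not B.
              branch 2.1.2.2 (add not B):
                × closes — contains both B and not B.
      branch 2.2 (add not ((C or (C or not B)) implies not D)):
        not ((C or (C or not B)) implies not D): α-rule — add (C or (C or not B)), not not D.
        (not B iff not B): β-rule — branch into not B, not B  //  not not B, not not B.
          branch 2.2.1 (add not B, not B):
            (C or (C or not B)): β-rule — branch into C  //  (C or not B).
              branch 2.2.1.1 (add C):
                ○ open, literals {A=true, B=false, C=true, D=true}.
              branch 2.2.1.2 (add (C or not B)):
                (C or not B): β-rule — branch into C  //  not B.
                  branch 2.2.1.2.1 (add C):
                    ○ open, literals {A=true, B=false, C=true, D=true}.
                  branch 2.2.1.2.2 (add not B):
                    ○ open, literals {A=true, B=false, D=true}.
          branch 2.2.2 (add not not B, not not B):
            (C or (C or not B)): β-rule — branch into C  //  (C or not B).
              branch 2.2.2.1 (add C):
                ○ open, literals {A=true, B=true, C=true, D=true}.
              branch 2.2.2.2 (add (C or not B)):
                (C or not B): β-rule — branch into C  //  not B.
                  branch 2.2.2.2.1 (add C):
                    ○ open, literals {A=true, B=true, C=true, D=true}.
                  branch 2.2.2.2.2 (add not B):
                    × closes — contains both B and not B.
7 branches closed, 9 open.
Each open branch fixes some atoms; the unmentioned ones are free. Counting distinct full assignments: branch {A=false, B=true, C=false} (D) contributes 2 new; branch {A=false, B=true, D=false} (C) contributes 1 new; branch {A=true, B=false} (D, C) contributes 4 new; branch {A=true, B=false} (D, C) contributes 0 new; branch {A=true, B=false, C=true, D=true} (none free) contributes 0 new; branch {A=true, B=false, C=true, D=true} (none free) contributes 0 new; branch {A=true, B=false, D=true} (C) contributes 0 new; branch {A=true, B=true, C=true, D=true} (none free) contributes 1 new; branch {A=true, B=true, C=true, D=true} (none free) contributes 0 new. Total: 8.

8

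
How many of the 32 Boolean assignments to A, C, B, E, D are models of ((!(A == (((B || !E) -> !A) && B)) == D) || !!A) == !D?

16

Initial set: {(((!(A == (((B || !E) -> !A) && B)) == D) || !!A) == !D)}.
(((!(A == (((B || !E) -> !A) && B)) == D) || !!A) == !D): β-rule — branch into ((!(A == (((B || !E) -> !A) && B)) == D) || !!A), !D  //  !((!(A == (((B || !E) -> !A) && B)) == D) || !!A), !!D.
  branch 1 (add ((!(A == (((B || !E) -> !A) && B)) == D) || !!A), !D):
    ((!(A == (((B || !E) -> !A) && B)) == D) || !!A): β-rule — branch into (!(A == (((B || !E) -> !A) && B)) == D)  //  !!A.
      branch 1.1 (add (!(A == (((B || !E) -> !A) && B)) == D)):
        (!(A == (((B || !E) -> !A) && B)) == D): β-rule — branch into !(A == (((B || !E) -> !A) && B)), D  //  !!(A == (((B || !E) -> !A) && B)), !D.
          branch 1.1.1 (add !(A == (((B || !E) -> !A) && B)), D):
            × closes — contains both D and !D.
          branch 1.1.2 (add !!(A == (((B || !E) -> !A) && B)), !D):
            !!(A == (((B || !E) -> !A) && B)): β-rule — branch into A, (((B || !E) -> !A) && B)  //  !A, !(((B || !E) -> !A) && B).
              branch 1.1.2.1 (add A, (((B || !E) -> !A) && B)):
                (((B || !E) -> !A) && B): α-rule — add ((B || !E) -> !A), B.
                ((B || !E) -> !A): β-rule — branch into !(B || !E)  //  !A.
                  branch 1.1.2.1.1 (add !(B || !E)):
                    !(B || !E): α-rule — add !B, !!E.
                    × closes — contains both B and !B.
                  branch 1.1.2.1.2 (add !A):
                    × closes — contains both A and !A.
              branch 1.1.2.2 (add !A, !(((B || !E) -> !A) && B)):
                !(((B || !E) -> !A) && B): β-rule — branch into !((B || !E) -> !A)  //  !B.
                  branch 1.1.2.2.1 (add !((B || !E) -> !A)):
                    !((B || !E) -> !A): α-rule — add (B || !E), !!A.
                    × closes — contains both A and !A.
                  branch 1.1.2.2.2 (add !B):
                    ○ open, literals {A=F, B=F, D=F}.
      branch 1.2 (add !!A):
        !!A: drop double negation, giving A.
        ○ open, literals {A=T, D=F}.
  branch 2 (add !((!(A == (((B || !E) -> !A) && B)) == D) || !!A), !!D):
    !((!(A == (((B || !E) -> !A) && B)) == D) || !!A): α-rule — add !(!(A == (((B || !E) -> !A) && B)) == D), !!!A.
    !!!A: drop double negation, giving !A.
    !(!(A == (((B || !E) -> !A) && B)) == D): β-rule — branch into !(A == (((B || !E) -> !A) && B)), !D  //  !!(A == (((B || !E) -> !A) && B)), D.
      branch 2.1 (add !(A == (((B || !E) -> !A) && B)), !D):
        × closes — contains both D and !D.
      branch 2.2 (add !!(A == (((B || !E) -> !A) && B)), D):
        !!(A == (((B || !E) -> !A) && B)): β-rule — branch into A, (((B || !E) -> !A) && B)  //  !A, !(((B || !E) -> !A) && B).
          branch 2.2.1 (add A, (((B || !E) -> !A) && B)):
            × closes — contains both A and !A.
          branch 2.2.2 (add !A, !(((B || !E) -> !A) && B)):
            !(((B || !E) -> !A) && B): β-rule — branch into !((B || !E) -> !A)  //  !B.
              branch 2.2.2.1 (add !((B || !E) -> !A)):
                !((B || !E) -> !A): α-rule — add (B || !E), !!A.
                × closes — contains both A and !A.
              branch 2.2.2.2 (add !B):
                ○ open, literals {A=F, B=F, D=T}.
7 branches closed, 3 open.
Each open branch fixes some atoms; the unmentioned ones are free. Counting distinct full assignments: branch {A=F, B=F, D=F} (C, E) contributes 4 new; branch {A=T, D=F} (C, B, E) contributes 8 new; branch {A=F, B=F, D=T} (C, E) contributes 4 new. Total: 16.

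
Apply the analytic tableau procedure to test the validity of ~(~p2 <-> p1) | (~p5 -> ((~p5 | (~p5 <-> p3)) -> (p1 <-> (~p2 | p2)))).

Not valid

Assume the negation and expand:
Initial set: {F (~(~p2 <-> p1) | (~p5 -> ((~p5 | (~p5 <-> p3)) -> (p1 <-> (~p2 | p2)))))}.
F (~(~p2 <-> p1) | (~p5 -> ((~p5 | (~p5 <-> p3)) -> (p1 <-> (~p2 | p2))))): α-rule — add F ~(~p2 <-> p1), F (~p5 -> ((~p5 | (~p5 <-> p3)) -> (p1 <-> (~p2 | p2)))).
F (~p5 -> ((~p5 | (~p5 <-> p3)) -> (p1 <-> (~p2 | p2)))): α-rule — add T ~p5, F ((~p5 | (~p5 <-> p3)) -> (p1 <-> (~p2 | p2))).
F ((~p5 | (~p5 <-> p3)) -> (p1 <-> (~p2 | p2))): α-rule — add T (~p5 | (~p5 <-> p3)), F (p1 <-> (~p2 | p2)).
F ~(~p2 <-> p1): β-rule — branch into T ~p2, T p1  //  F ~p2, F p1.
  branch 1 (add T ~p2, T p1):
    T (~p5 | (~p5 <-> p3)): β-rule — branch into T ~p5  //  T (~p5 <-> p3).
      branch 1.1 (add T ~p5):
        F (p1 <-> (~p2 | p2)): β-rule — branch into T p1, F (~p2 | p2)  //  F p1, T (~p2 | p2).
          branch 1.1.1 (add T p1, F (~p2 | p2)):
            F (~p2 | p2): α-rule — add F ~p2, F p2.
            × closes — contains both p2 and ~p2.
          branch 1.1.2 (add F p1, T (~p2 | p2)):
            × closes — contains both p1 and ~p1.
      branch 1.2 (add T (~p5 <-> p3)):
        F (p1 <-> (~p2 | p2)): β-rule — branch into T p1, F (~p2 | p2)  //  F p1, T (~p2 | p2).
          branch 1.2.1 (add T p1, F (~p2 | p2)):
            F (~p2 | p2): α-rule — add F ~p2, F p2.
            × closes — contains both p2 and ~p2.
          branch 1.2.2 (add F p1, T (~p2 | p2)):
            × closes — contains both p1 and ~p1.
  branch 2 (add F ~p2, F p1):
    T (~p5 | (~p5 <-> p3)): β-rule — branch into T ~p5  //  T (~p5 <-> p3).
      branch 2.1 (add T ~p5):
        F (p1 <-> (~p2 | p2)): β-rule — branch into T p1, F (~p2 | p2)  //  F p1, T (~p2 | p2).
          branch 2.1.1 (add T p1, F (~p2 | p2)):
            × closes — contains both p1 and ~p1.
          branch 2.1.2 (add F p1, T (~p2 | p2)):
            T (~p2 | p2): β-rule — branch into T ~p2  //  T p2.
              branch 2.1.2.1 (add T ~p2):
                × closes — contains both p2 and ~p2.
              branch 2.1.2.2 (add T p2):
                ○ open, literals {p1=0, p2=1, p5=0}.
      branch 2.2 (add T (~p5 <-> p3)):
        F (p1 <-> (~p2 | p2)): β-rule — branch into T p1, F (~p2 | p2)  //  F p1, T (~p2 | p2).
          branch 2.2.1 (add T p1, F (~p2 | p2)):
            × closes — contains both p1 and ~p1.
          branch 2.2.2 (add F p1, T (~p2 | p2)):
            T (~p5 <-> p3): β-rule — branch into T ~p5, T p3  //  F ~p5, F p3.
              branch 2.2.2.1 (add T ~p5, T p3):
                T (~p2 | p2): β-rule — branch into T ~p2  //  T p2.
                  branch 2.2.2.1.1 (add T ~p2):
                    × closes — contains both p2 and ~p2.
                  branch 2.2.2.1.2 (add T p2):
                    ○ open, literals {p1=0, p2=1, p3=1, p5=0}.
              branch 2.2.2.2 (add F ~p5, F p3):
                × closes — contains both p5 and ~p5.
9 branches closed, 2 open.
An open branch gives a countermodel: p1=0, p2=1, p5=0 (unmentioned atoms arbitrary); under it the original formula is false.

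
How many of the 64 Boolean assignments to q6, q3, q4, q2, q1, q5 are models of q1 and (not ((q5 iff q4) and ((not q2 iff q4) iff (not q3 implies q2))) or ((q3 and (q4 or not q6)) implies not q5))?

Initial set: {(q1 and (not ((q5 iff q4) and ((not q2 iff q4) iff (not q3 implies q2))) or ((q3 and (q4 or not q6)) implies not q5)))}.
(q1 and (not ((q5 iff q4) and ((not q2 iff q4) iff (not q3 implies q2))) or ((q3 and (q4 or not q6)) implies not q5))): α-rule — add q1, (not ((q5 iff q4) and ((not q2 iff q4) iff (not q3 implies q2))) or ((q3 and (q4 or not q6)) implies not q5)).
(not ((q5 iff q4) and ((not q2 iff q4) iff (not q3 implies q2))) or ((q3 and (q4 or not q6)) implies not q5)): β-rule — branch into not ((q5 iff q4) and ((not q2 iff q4) iff (not q3 implies q2)))  //  ((q3 and (q4 or not q6)) implies not q5).
  branch 1 (add not ((q5 iff q4) and ((not q2 iff q4) iff (not q3 implies q2)))):
    not ((q5 iff q4) and ((not q2 iff q4) iff (not q3 implies q2))): β-rule — branch into not (q5 iff q4)  //  not ((not q2 iff q4) iff (not q3 implies q2)).
      branch 1.1 (add not (q5 iff q4)):
        not (q5 iff q4): β-rule — branch into q5, not q4  //  not q5, q4.
          branch 1.1.1 (add q5, not q4):
            ○ open, literals {q1=T, q4=F, q5=T}.
          branch 1.1.2 (add not q5, q4):
            ○ open, literals {q1=T, q4=T, q5=F}.
      branch 1.2 (add not ((not q2 iff q4) iff (not q3 implies q2))):
        not ((not q2 iff q4) iff (not q3 implies q2)): β-rule — branch into (not q2 iff q4), not (not q3 implies q2)  //  not (not q2 iff q4), (not q3 implies q2).
          branch 1.2.1 (add (not q2 iff q4), not (not q3 implies q2)):
            not (not q3 implies q2): α-rule — add not q3, not q2.
            (not q2 iff q4): β-rule — branch into not q2, q4  //  not not q2, not q4.
              branch 1.2.1.1 (add not q2, q4):
                ○ open, literals {q1=T, q2=F, q3=F, q4=T}.
              branch 1.2.1.2 (add not not q2, not q4):
                × closes — contains both q2 and not q2.
          branch 1.2.2 (add not (not q2 iff q4), (not q3 implies q2)):
            not (not q2 iff q4): β-rule — branch into not q2, not q4  //  not not q2, q4.
              branch 1.2.2.1 (add not q2, not q4):
                (not q3 implies q2): β-rule — branch into not not q3  //  q2.
                  branch 1.2.2.1.1 (add not not q3):
                    ○ open, literals {q1=T, q2=F, q3=T, q4=F}.
                  branch 1.2.2.1.2 (add q2):
                    × closes — contains both q2 and not q2.
              branch 1.2.2.2 (add not not q2, q4):
                (not q3 implies q2): β-rule — branch into not not q3  //  q2.
                  branch 1.2.2.2.1 (add not not q3):
                    ○ open, literals {q1=T, q2=T, q3=T, q4=T}.
                  branch 1.2.2.2.2 (add q2):
                    ○ open, literals {q1=T, q2=T, q4=T}.
  branch 2 (add ((q3 and (q4 or not q6)) implies not q5)):
    ((q3 and (q4 or not q6)) implies not q5): β-rule — branch into not (q3 and (q4 or not q6))  //  not q5.
      branch 2.1 (add not (q3 and (q4 or not q6))):
        not (q3 and (q4 or not q6)): β-rule — branch into not q3  //  not (q4 or not q6).
          branch 2.1.1 (add not q3):
            ○ open, literals {q1=T, q3=F}.
          branch 2.1.2 (add not (q4 or not q6)):
            not (q4 or not q6): α-rule — add not q4, not not q6.
            ○ open, literals {q1=T, q4=F, q6=T}.
      branch 2.2 (add not q5):
        ○ open, literals {q1=T, q5=F}.
2 branches closed, 9 open.
Each open branch fixes some atoms; the unmentioned ones are free. Counting distinct full assignments: branch {q1=T, q4=F, q5=T} (q6, q3, q2) contributes 8 new; branch {q1=T, q4=T, q5=F} (q6, q3, q2) contributes 8 new; branch {q1=T, q2=F, q3=F, q4=T} (q6, q5) contributes 2 new; branch {q1=T, q2=F, q3=T, q4=F} (q6, q5) contributes 2 new; branch {q1=T, q2=T, q3=T, q4=T} (q6, q5) contributes 2 new; branch {q1=T, q2=T, q4=T} (q6, q3, q5) contributes 2 new; branch {q1=T, q3=F} (q6, q4, q2, q5) contributes 4 new; branch {q1=T, q4=F, q6=T} (q3, q2, q5) contributes 1 new; branch {q1=T, q5=F} (q6, q3, q4, q2) contributes 1 new. Total: 30.

30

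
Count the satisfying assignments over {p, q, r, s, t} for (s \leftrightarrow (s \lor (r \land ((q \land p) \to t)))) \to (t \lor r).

24

Initial set: {((s \leftrightarrow (s \lor (r \land ((q \land p) \to t)))) \to (t \lor r))}.
((s \leftrightarrow (s \lor (r \land ((q \land p) \to t)))) \to (t \lor r)): β-rule — branch into \lnot (s \leftrightarrow (s \lor (r \land ((q \land p) \to t))))  //  (t \lor r).
  branch 1 (add \lnot (s \leftrightarrow (s \lor (r \land ((q \land p) \to t))))):
    \lnot (s \leftrightarrow (s \lor (r \land ((q \land p) \to t)))): β-rule — branch into s, \lnot (s \lor (r \land ((q \land p) \to t)))  //  \lnot s, (s \lor (r \land ((q \land p) \to t))).
      branch 1.1 (add s, \lnot (s \lor (r \land ((q \land p) \to t)))):
        \lnot (s \lor (r \land ((q \land p) \to t))): α-rule — add \lnot s, \lnot (r \land ((q \land p) \to t)).
        × closes — contains both s and \lnot s.
      branch 1.2 (add \lnot s, (s \lor (r \land ((q \land p) \to t)))):
        (s \lor (r \land ((q \land p) \to t))): β-rule — branch into s  //  (r \land ((q \land p) \to t)).
          branch 1.2.1 (add s):
            × closes — contains both s and \lnot s.
          branch 1.2.2 (add (r \land ((q \land p) \to t))):
            (r \land ((q \land p) \to t)): α-rule — add r, ((q \land p) \to t).
            ((q \land p) \to t): β-rule — branch into \lnot (q \land p)  //  t.
              branch 1.2.2.1 (add \lnot (q \land p)):
                \lnot (q \land p): β-rule — branch into \lnot q  //  \lnot p.
                  branch 1.2.2.1.1 (add \lnot q):
                    ○ open, literals {q=false, r=true, s=false}.
                  branch 1.2.2.1.2 (add \lnot p):
                    ○ open, literals {p=false, r=true, s=false}.
              branch 1.2.2.2 (add t):
                ○ open, literals {r=true, s=false, t=true}.
  branch 2 (add (t \lor r)):
    (t \lor r): β-rule — branch into t  //  r.
      branch 2.1 (add t):
        ○ open, literals {t=true}.
      branch 2.2 (add r):
        ○ open, literals {r=true}.
2 branches closed, 5 open.
Each open branch fixes some atoms; the unmentioned ones are free. Counting distinct full assignments: branch {q=false, r=true, s=false} (p, t) contributes 4 new; branch {p=false, r=true, s=false} (q, t) contributes 2 new; branch {r=true, s=false, t=true} (p, q) contributes 1 new; branch {t=true} (p, q, r, s) contributes 12 new; branch {r=true} (p, q, s, t) contributes 5 new. Total: 24.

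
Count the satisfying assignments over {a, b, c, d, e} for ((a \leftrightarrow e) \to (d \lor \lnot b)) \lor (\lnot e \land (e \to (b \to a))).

Initial set: {(((a \leftrightarrow e) \to (d \lor \lnot b)) \lor (\lnot e \land (e \to (b \to a))))}.
(((a \leftrightarrow e) \to (d \lor \lnot b)) \lor (\lnot e \land (e \to (b \to a)))): β-rule — branch into ((a \leftrightarrow e) \to (d \lor \lnot b))  //  (\lnot e \land (e \to (b \to a))).
  branch 1 (add ((a \leftrightarrow e) \to (d \lor \lnot b))):
    ((a \leftrightarrow e) \to (d \lor \lnot b)): β-rule — branch into \lnot (a \leftrightarrow e)  //  (d \lor \lnot b).
      branch 1.1 (add \lnot (a \leftrightarrow e)):
        \lnot (a \leftrightarrow e): β-rule — branch into a, \lnot e  //  \lnot a, e.
          branch 1.1.1 (add a, \lnot e):
            ○ open, literals {a=1, e=0}.
          branch 1.1.2 (add \lnot a, e):
            ○ open, literals {a=0, e=1}.
      branch 1.2 (add (d \lor \lnot b)):
        (d \lor \lnot b): β-rule — branch into d  //  \lnot b.
          branch 1.2.1 (add d):
            ○ open, literals {d=1}.
          branch 1.2.2 (add \lnot b):
            ○ open, literals {b=0}.
  branch 2 (add (\lnot e \land (e \to (b \to a)))):
    (\lnot e \land (e \to (b \to a))): α-rule — add \lnot e, (e \to (b \to a)).
    (e \to (b \to a)): β-rule — branch into \lnot e  //  (b \to a).
      branch 2.1 (add \lnot e):
        ○ open, literals {e=0}.
      branch 2.2 (add (b \to a)):
        (b \to a): β-rule — branch into \lnot b  //  a.
          branch 2.2.1 (add \lnot b):
            ○ open, literals {b=0, e=0}.
          branch 2.2.2 (add a):
            ○ open, literals {a=1, e=0}.
0 branches closed, 7 open.
Each open branch fixes some atoms; the unmentioned ones are free. Counting distinct full assignments: branch {a=1, e=0} (b, c, d) contributes 8 new; branch {a=0, e=1} (b, c, d) contributes 8 new; branch {d=1} (a, b, c, e) contributes 8 new; branch {b=0} (a, c, d, e) contributes 4 new; branch {e=0} (a, b, c, d) contributes 2 new; branch {b=0, e=0} (a, c, d) contributes 0 new; branch {a=1, e=0} (b, c, d) contributes 0 new. Total: 30.

30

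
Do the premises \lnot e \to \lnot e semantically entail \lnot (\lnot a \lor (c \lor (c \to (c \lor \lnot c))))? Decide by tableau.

No

Initial set: {(\lnot e \to \lnot e); \lnot \lnot (\lnot a \lor (c \lor (c \to (c \lor \lnot c))))}.
(\lnot e \to \lnot e): β-rule — branch into \lnot \lnot e  //  \lnot e.
  branch 1 (add \lnot \lnot e):
    \lnot \lnot (\lnot a \lor (c \lor (c \to (c \lor \lnot c)))): β-rule — branch into \lnot a  //  (c \lor (c \to (c \lor \lnot c))).
      branch 1.1 (add \lnot a):
        ○ open, literals {a=0, e=1}.
      branch 1.2 (add (c \lor (c \to (c \lor \lnot c)))):
        (c \lor (c \to (c \lor \lnot c))): β-rule — branch into c  //  (c \to (c \lor \lnot c)).
          branch 1.2.1 (add c):
            ○ open, literals {c=1, e=1}.
          branch 1.2.2 (add (c \to (c \lor \lnot c))):
            (c \to (c \lor \lnot c)): β-rule — branch into \lnot c  //  (c \lor \lnot c).
              branch 1.2.2.1 (add \lnot c):
                ○ open, literals {c=0, e=1}.
              branch 1.2.2.2 (add (c \lor \lnot c)):
                (c \lor \lnot c): β-rule — branch into c  //  \lnot c.
                  branch 1.2.2.2.1 (add c):
                    ○ open, literals {c=1, e=1}.
                  branch 1.2.2.2.2 (add \lnot c):
                    ○ open, literals {c=0, e=1}.
  branch 2 (add \lnot e):
    \lnot \lnot (\lnot a \lor (c \lor (c \to (c \lor \lnot c)))): β-rule — branch into \lnot a  //  (c \lor (c \to (c \lor \lnot c))).
      branch 2.1 (add \lnot a):
        ○ open, literals {a=0, e=0}.
      branch 2.2 (add (c \lor (c \to (c \lor \lnot c)))):
        (c \lor (c \to (c \lor \lnot c))): β-rule — branch into c  //  (c \to (c \lor \lnot c)).
          branch 2.2.1 (add c):
            ○ open, literals {c=1, e=0}.
          branch 2.2.2 (add (c \to (c \lor \lnot c))):
            (c \to (c \lor \lnot c)): β-rule — branch into \lnot c  //  (c \lor \lnot c).
              branch 2.2.2.1 (add \lnot c):
                ○ open, literals {c=0, e=0}.
              branch 2.2.2.2 (add (c \lor \lnot c)):
                (c \lor \lnot c): β-rule — branch into c  //  \lnot c.
                  branch 2.2.2.2.1 (add c):
                    ○ open, literals {c=1, e=0}.
                  branch 2.2.2.2.2 (add \lnot c):
                    ○ open, literals {c=0, e=0}.
0 branches closed, 10 open.
An open branch gives a countermodel: a=0, e=1 (unmentioned atoms arbitrary); the premises hold there but the conclusion fails.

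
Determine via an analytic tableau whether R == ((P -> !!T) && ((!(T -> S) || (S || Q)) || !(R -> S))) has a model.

Initial set: {T (R == ((P -> !!T) && ((!(T -> S) || (S || Q)) || !(R -> S))))}.
T (R == ((P -> !!T) && ((!(T -> S) || (S || Q)) || !(R -> S)))): β-rule — branch into T R, T ((P -> !!T) && ((!(T -> S) || (S || Q)) || !(R -> S)))  //  F R, F ((P -> !!T) && ((!(T -> S) || (S || Q)) || !(R -> S))).
  branch 1 (add T R, T ((P -> !!T) && ((!(T -> S) || (S || Q)) || !(R -> S)))):
    T ((P -> !!T) && ((!(T -> S) || (S || Q)) || !(R -> S))): α-rule — add T (P -> !!T), T ((!(T -> S) || (S || Q)) || !(R -> S)).
    T (P -> !!T): β-rule — branch into F P  //  T !!T.
      branch 1.1 (add F P):
        T ((!(T -> S) || (S || Q)) || !(R -> S)): β-rule — branch into T (!(T -> S) || (S || Q))  //  T !(R -> S).
          branch 1.1.1 (add T (!(T -> S) || (S || Q))):
            T (!(T -> S) || (S || Q)): β-rule — branch into T !(T -> S)  //  T (S || Q).
              branch 1.1.1.1 (add T !(T -> S)):
                T !(T -> S): α-rule — add T T, F S.
                ○ open, literals {P=0, R=1, S=0, T=1}.
              branch 1.1.1.2 (add T (S || Q)):
                T (S || Q): β-rule — branch into T S  //  T Q.
                  branch 1.1.1.2.1 (add T S):
                    ○ open, literals {P=0, R=1, S=1}.
                  branch 1.1.1.2.2 (add T Q):
                    ○ open, literals {P=0, Q=1, R=1}.
          branch 1.1.2 (add T !(R -> S)):
            T !(R -> S): α-rule — add T R, F S.
            ○ open, literals {P=0, R=1, S=0}.
      branch 1.2 (add T !!T):
        T !!T: drop double negation, giving T T.
        T ((!(T -> S) || (S || Q)) || !(R -> S)): β-rule — branch into T (!(T -> S) || (S || Q))  //  T !(R -> S).
          branch 1.2.1 (add T (!(T -> S) || (S || Q))):
            T (!(T -> S) || (S || Q)): β-rule — branch into T !(T -> S)  //  T (S || Q).
              branch 1.2.1.1 (add T !(T -> S)):
                T !(T -> S): α-rule — add T T, F S.
                ○ open, literals {R=1, S=0, T=1}.
              branch 1.2.1.2 (add T (S || Q)):
                T (S || Q): β-rule — branch into T S  //  T Q.
                  branch 1.2.1.2.1 (add T S):
                    ○ open, literals {R=1, S=1, T=1}.
                  branch 1.2.1.2.2 (add T Q):
                    ○ open, literals {Q=1, R=1, T=1}.
          branch 1.2.2 (add T !(R -> S)):
            T !(R -> S): α-rule — add T R, F S.
            ○ open, literals {R=1, S=0, T=1}.
  branch 2 (add F R, F ((P -> !!T) && ((!(T -> S) || (S || Q)) || !(R -> S)))):
    F ((P -> !!T) && ((!(T -> S) || (S || Q)) || !(R -> S))): β-rule — branch into F (P -> !!T)  //  F ((!(T -> S) || (S || Q)) || !(R -> S)).
      branch 2.1 (add F (P -> !!T)):
        F (P -> !!T): α-rule — add T P, F !!T.
        F !!T: drop double negation, giving F T.
        ○ open, literals {P=1, R=0, T=0}.
      branch 2.2 (add F ((!(T -> S) || (S || Q)) || !(R -> S))):
        F ((!(T -> S) || (S || Q)) || !(R -> S)): α-rule — add F (!(T -> S) || (S || Q)), F !(R -> S).
        F (!(T -> S) || (S || Q)): α-rule — add F !(T -> S), F (S || Q).
        F (S || Q): α-rule — add F S, F Q.
        F !(R -> S): β-rule — branch into F R  //  T S.
          branch 2.2.1 (add F R):
            F !(T -> S): β-rule — branch into F T  //  T S.
              branch 2.2.1.1 (add F T):
                ○ open, literals {Q=0, R=0, S=0, T=0}.
              branch 2.2.1.2 (add T S):
                × closes — contains both S and !S.
          branch 2.2.2 (add T S):
            × closes — contains both S and !S.
2 branches closed, 10 open.
An open branch gives a satisfying assignment: P=0, R=1, S=0, T=1.

Satisfiable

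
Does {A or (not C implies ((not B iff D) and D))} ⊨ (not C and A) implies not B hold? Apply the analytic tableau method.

No

Initial set: {(A or (not C implies ((not B iff D) and D))); not ((not C and A) implies not B)}.
not ((not C and A) implies not B): α-rule — add (not C and A), not not B.
(not C and A): α-rule — add not C, A.
(A or (not C implies ((not B iff D) and D))): β-rule — branch into A  //  (not C implies ((not B iff D) and D)).
  branch 1 (add A):
    ○ open, literals {A=true, B=true, C=false}.
  branch 2 (add (not C implies ((not B iff D) and D))):
    (not C implies ((not B iff D) and D)): β-rule — branch into not not C  //  ((not B iff D) and D).
      branch 2.1 (add not not C):
        × closes — contains both C and not C.
      branch 2.2 (add ((not B iff D) and D)):
        ((not B iff D) and D): α-rule — add (not B iff D), D.
        (not B iff D): β-rule — branch into not B, D  //  not not B, not D.
          branch 2.2.1 (add not B, D):
            × closes — contains both B and not B.
          branch 2.2.2 (add not not B, not D):
            × closes — contains both D and not D.
3 branches closed, 1 open.
An open branch gives a countermodel: A=true, B=true, C=false (unmentioned atoms arbitrary); the premises hold there but the conclusion fails.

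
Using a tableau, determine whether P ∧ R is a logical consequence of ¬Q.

No

Initial set: {T ¬Q; F (P ∧ R)}.
F (P ∧ R): β-rule — branch into F P  //  F R.
  branch 1 (add F P):
    ○ open, literals {P=F, Q=F}.
  branch 2 (add F R):
    ○ open, literals {Q=F, R=F}.
0 branches closed, 2 open.
An open branch gives a countermodel: P=F, Q=F (unmentioned atoms arbitrary); the premises hold there but the conclusion fails.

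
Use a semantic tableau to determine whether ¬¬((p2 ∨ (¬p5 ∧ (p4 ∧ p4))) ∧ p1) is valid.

Not valid

Assume the negation and expand:
Initial set: {¬¬¬((p2 ∨ (¬p5 ∧ (p4 ∧ p4))) ∧ p1)}.
¬¬¬((p2 ∨ (¬p5 ∧ (p4 ∧ p4))) ∧ p1): drop double negation, giving ¬((p2 ∨ (¬p5 ∧ (p4 ∧ p4))) ∧ p1).
¬((p2 ∨ (¬p5 ∧ (p4 ∧ p4))) ∧ p1): β-rule — branch into ¬(p2 ∨ (¬p5 ∧ (p4 ∧ p4)))  //  ¬p1.
  branch 1 (add ¬(p2 ∨ (¬p5 ∧ (p4 ∧ p4)))):
    ¬(p2 ∨ (¬p5 ∧ (p4 ∧ p4))): α-rule — add ¬p2, ¬(¬p5 ∧ (p4 ∧ p4)).
    ¬(¬p5 ∧ (p4 ∧ p4)): β-rule — branch into ¬¬p5  //  ¬(p4 ∧ p4).
      branch 1.1 (add ¬¬p5):
        ○ open, literals {p2=0, p5=1}.
      branch 1.2 (add ¬(p4 ∧ p4)):
        ¬(p4 ∧ p4): β-rule — branch into ¬p4  //  ¬p4.
          branch 1.2.1 (add ¬p4):
            ○ open, literals {p2=0, p4=0}.
          branch 1.2.2 (add ¬p4):
            ○ open, literals {p2=0, p4=0}.
  branch 2 (add ¬p1):
    ○ open, literals {p1=0}.
0 branches closed, 4 open.
An open branch gives a countermodel: p2=0, p5=1 (unmentioned atoms arbitrary); under it the original formula is false.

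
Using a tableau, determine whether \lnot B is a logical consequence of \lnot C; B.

No

Initial set: {\lnot C; B; \lnot \lnot B}.
○ open, literals {B=1, C=0}.
0 branches closed, 1 open.
An open branch gives a countermodel: B=1, C=0 (unmentioned atoms arbitrary); the premises hold there but the conclusion fails.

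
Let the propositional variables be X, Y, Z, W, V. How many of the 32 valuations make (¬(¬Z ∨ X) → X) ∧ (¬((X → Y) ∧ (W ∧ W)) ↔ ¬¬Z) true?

Initial set: {((¬(¬Z ∨ X) → X) ∧ (¬((X → Y) ∧ (W ∧ W)) ↔ ¬¬Z))}.
((¬(¬Z ∨ X) → X) ∧ (¬((X → Y) ∧ (W ∧ W)) ↔ ¬¬Z)): α-rule — add (¬(¬Z ∨ X) → X), (¬((X → Y) ∧ (W ∧ W)) ↔ ¬¬Z).
(¬(¬Z ∨ X) → X): β-rule — branch into ¬¬(¬Z ∨ X)  //  X.
  branch 1 (add ¬¬(¬Z ∨ X)):
    (¬((X → Y) ∧ (W ∧ W)) ↔ ¬¬Z): β-rule — branch into ¬((X → Y) ∧ (W ∧ W)), ¬¬Z  //  ¬¬((X → Y) ∧ (W ∧ W)), ¬¬¬Z.
      branch 1.1 (add ¬((X → Y) ∧ (W ∧ W)), ¬¬Z):
        ¬¬Z: drop double negation, giving Z.
        ¬¬(¬Z ∨ X): β-rule — branch into ¬Z  //  X.
          branch 1.1.1 (add ¬Z):
            × closes — contains both Z and ¬Z.
          branch 1.1.2 (add X):
            ¬((X → Y) ∧ (W ∧ W)): β-rule — branch into ¬(X → Y)  //  ¬(W ∧ W).
              branch 1.1.2.1 (add ¬(X → Y)):
                ¬(X → Y): α-rule — add X, ¬Y.
                ○ open, literals {X=true, Y=false, Z=true}.
              branch 1.1.2.2 (add ¬(W ∧ W)):
                ¬(W ∧ W): β-rule — branch into ¬W  //  ¬W.
                  branch 1.1.2.2.1 (add ¬W):
                    ○ open, literals {W=false, X=true, Z=true}.
                  branch 1.1.2.2.2 (add ¬W):
                    ○ open, literals {W=false, X=true, Z=true}.
      branch 1.2 (add ¬¬((X → Y) ∧ (W ∧ W)), ¬¬¬Z):
        ¬¬((X → Y) ∧ (W ∧ W)): α-rule — add (X → Y), (W ∧ W).
        ¬¬¬Z: drop double negation, giving ¬Z.
        (W ∧ W): α-rule — add W, W.
        ¬¬(¬Z ∨ X): β-rule — branch into ¬Z  //  X.
          branch 1.2.1 (add ¬Z):
            (X → Y): β-rule — branch into ¬X  //  Y.
              branch 1.2.1.1 (add ¬X):
                ○ open, literals {W=true, X=false, Z=false}.
              branch 1.2.1.2 (add Y):
                ○ open, literals {W=true, Y=true, Z=false}.
          branch 1.2.2 (add X):
            (X → Y): β-rule — branch into ¬X  //  Y.
              branch 1.2.2.1 (add ¬X):
                × closes — contains both X and ¬X.
              branch 1.2.2.2 (add Y):
                ○ open, literals {W=true, X=true, Y=true, Z=false}.
  branch 2 (add X):
    (¬((X → Y) ∧ (W ∧ W)) ↔ ¬¬Z): β-rule — branch into ¬((X → Y) ∧ (W ∧ W)), ¬¬Z  //  ¬¬((X → Y) ∧ (W ∧ W)), ¬¬¬Z.
      branch 2.1 (add ¬((X → Y) ∧ (W ∧ W)), ¬¬Z):
        ¬¬Z: drop double negation, giving Z.
        ¬((X → Y) ∧ (W ∧ W)): β-rule — branch into ¬(X → Y)  //  ¬(W ∧ W).
          branch 2.1.1 (add ¬(X → Y)):
            ¬(X → Y): α-rule — add X, ¬Y.
            ○ open, literals {X=true, Y=false, Z=true}.
          branch 2.1.2 (add ¬(W ∧ W)):
            ¬(W ∧ W): β-rule — branch into ¬W  //  ¬W.
              branch 2.1.2.1 (add ¬W):
                ○ open, literals {W=false, X=true, Z=true}.
              branch 2.1.2.2 (add ¬W):
                ○ open, literals {W=false, X=true, Z=true}.
      branch 2.2 (add ¬¬((X → Y) ∧ (W ∧ W)), ¬¬¬Z):
        ¬¬((X → Y) ∧ (W ∧ W)): α-rule — add (X → Y), (W ∧ W).
        ¬¬¬Z: drop double negation, giving ¬Z.
        (W ∧ W): α-rule — add W, W.
        (X → Y): β-rule — branch into ¬X  //  Y.
          branch 2.2.1 (add ¬X):
            × closes — contains both X and ¬X.
          branch 2.2.2 (add Y):
            ○ open, literals {W=true, X=true, Y=true, Z=false}.
3 branches closed, 10 open.
Each open branch fixes some atoms; the unmentioned ones are free. Counting distinct full assignments: branch {X=true, Y=false, Z=true} (W, V) contributes 4 new; branch {W=false, X=true, Z=true} (Y, V) contributes 2 new; branch {W=false, X=true, Z=true} (Y, V) contributes 0 new; branch {W=true, X=false, Z=false} (Y, V) contributes 4 new; branch {W=true, Y=true, Z=false} (X, V) contributes 2 new; branch {W=true, X=true, Y=true, Z=false} (V) contributes 0 new; branch {X=true, Y=false, Z=true} (W, V) contributes 0 new; branch {W=false, X=true, Z=true} (Y, V) contributes 0 new; branch {W=false, X=true, Z=true} (Y, V) contributes 0 new; branch {W=true, X=true, Y=true, Z=false} (V) contributes 0 new. Total: 12.

12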